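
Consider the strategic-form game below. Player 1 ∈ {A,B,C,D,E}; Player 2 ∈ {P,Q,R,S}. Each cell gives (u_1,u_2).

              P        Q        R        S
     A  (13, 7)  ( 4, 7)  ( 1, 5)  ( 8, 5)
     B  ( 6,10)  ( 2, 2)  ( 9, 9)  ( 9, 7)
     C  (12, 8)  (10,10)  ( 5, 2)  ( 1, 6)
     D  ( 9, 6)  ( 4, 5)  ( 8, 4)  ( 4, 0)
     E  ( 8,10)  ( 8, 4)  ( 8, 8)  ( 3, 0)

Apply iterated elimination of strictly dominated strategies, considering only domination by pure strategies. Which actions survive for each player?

IESDS → P1:{A,C} P2:{P,Q}

P2 drop R (P beats it: A:7>5 B:10>9 C:8>2 D:6>4 E:10>8)
P2 drop S (P beats it: A:7>5 B:10>7 C:8>6 D:6>0 E:10>0)
P1 drop B (A beats it: P:13>6 Q:4>2)
P1 drop D (C beats it: P:12>9 Q:10>4)
P1 drop E (C beats it: P:12>8 Q:10>8)
P1→{A,C} P2→{P,Q}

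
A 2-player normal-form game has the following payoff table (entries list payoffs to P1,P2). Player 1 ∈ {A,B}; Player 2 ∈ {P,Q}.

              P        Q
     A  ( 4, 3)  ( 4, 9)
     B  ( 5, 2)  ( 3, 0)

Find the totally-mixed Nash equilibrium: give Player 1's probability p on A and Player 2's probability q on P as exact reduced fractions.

P1 indiff ⇒ q·4+(1-q)·4 = q·5+(1-q)·3 ⇒ q(-1) = (1-q)(-1) ⇒ q = 1/2
P2 indiff ⇒ p·3+(1-p)·2 = p·9+(1-p)·0 ⇒ p(-6) = (1-p)(-2) ⇒ p = 1/4

p=1/4, q=1/2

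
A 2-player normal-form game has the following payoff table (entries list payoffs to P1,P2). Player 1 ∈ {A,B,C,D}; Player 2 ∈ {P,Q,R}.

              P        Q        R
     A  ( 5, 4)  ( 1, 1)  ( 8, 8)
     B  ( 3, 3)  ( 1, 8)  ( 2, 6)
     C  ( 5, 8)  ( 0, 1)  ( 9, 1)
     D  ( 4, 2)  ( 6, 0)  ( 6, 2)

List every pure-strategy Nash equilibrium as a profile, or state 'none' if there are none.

PSNE = {(C,P)}

(A,P): not NE [P2→R gives 8>4]
(A,Q): not NE [P1→D gives 6>1; P2→R gives 8>1]
(A,R): not NE [P1→C gives 9>8]
(B,P): not NE [P1→C gives 5>3; P2→Q gives 8>3]
(B,Q): not NE [P1→D gives 6>1]
(B,R): not NE [P1→C gives 9>2; P2→Q gives 8>6]
(C,P): NE
(C,Q): not NE [P1→D gives 6>0; P2→P gives 8>1]
(C,R): not NE [P2→P gives 8>1]
(D,P): not NE [P1→C gives 5>4]
(D,Q): not NE [P2→R gives 2>0]
(D,R): not NE [P1→C gives 9>6]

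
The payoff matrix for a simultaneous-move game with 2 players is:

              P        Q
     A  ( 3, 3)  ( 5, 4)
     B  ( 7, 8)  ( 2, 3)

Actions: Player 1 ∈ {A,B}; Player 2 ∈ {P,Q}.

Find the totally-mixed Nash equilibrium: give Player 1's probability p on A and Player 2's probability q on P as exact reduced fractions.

P1 mixes 5/6 on A; P2 mixes 3/7 on P

P1 indiff ⇒ q·3+(1-q)·5 = q·7+(1-q)·2 ⇒ q(-4) = (1-q)(-3) ⇒ q = 3/7
P2 indiff ⇒ p·3+(1-p)·8 = p·4+(1-p)·3 ⇒ p(-1) = (1-p)(-5) ⇒ p = 5/6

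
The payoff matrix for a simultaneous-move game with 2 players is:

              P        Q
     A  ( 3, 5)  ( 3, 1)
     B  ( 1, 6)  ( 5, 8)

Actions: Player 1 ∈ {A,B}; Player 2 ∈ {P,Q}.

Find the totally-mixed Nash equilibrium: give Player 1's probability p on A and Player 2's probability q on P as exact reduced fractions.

P1 mixes 1/3 on A; P2 mixes 1/2 on P

P1 indiff ⇒ q·3+(1-q)·3 = q·1+(1-q)·5 ⇒ q(2) = (1-q)(2) ⇒ q = 1/2
P2 indiff ⇒ p·5+(1-p)·6 = p·1+(1-p)·8 ⇒ p(4) = (1-p)(2) ⇒ p = 1/3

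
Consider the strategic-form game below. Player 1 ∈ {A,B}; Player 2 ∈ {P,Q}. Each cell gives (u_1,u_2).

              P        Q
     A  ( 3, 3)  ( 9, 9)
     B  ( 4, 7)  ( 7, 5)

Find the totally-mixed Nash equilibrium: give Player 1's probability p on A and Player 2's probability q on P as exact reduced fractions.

P1 indiff ⇒ q·3+(1-q)·9 = q·4+(1-q)·7 ⇒ q(-1) = (1-q)(-2) ⇒ q = 2/3
P2 indiff ⇒ p·3+(1-p)·7 = p·9+(1-p)·5 ⇒ p(-6) = (1-p)(-2) ⇒ p = 1/4

P1 mixes 1/4 on A; P2 mixes 2/3 on P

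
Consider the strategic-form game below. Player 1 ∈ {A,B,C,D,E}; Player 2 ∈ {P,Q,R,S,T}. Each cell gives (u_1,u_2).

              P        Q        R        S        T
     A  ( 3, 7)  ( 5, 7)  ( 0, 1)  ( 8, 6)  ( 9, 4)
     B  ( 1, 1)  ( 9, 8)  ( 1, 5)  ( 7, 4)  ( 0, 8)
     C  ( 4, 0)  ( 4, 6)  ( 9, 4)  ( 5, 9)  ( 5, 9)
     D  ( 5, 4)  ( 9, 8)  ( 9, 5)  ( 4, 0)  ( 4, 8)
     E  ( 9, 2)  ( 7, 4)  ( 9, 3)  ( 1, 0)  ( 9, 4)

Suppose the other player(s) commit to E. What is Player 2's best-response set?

u_2(P vs E) = 2
u_2(Q vs E) = 4
u_2(R vs E) = 3
u_2(S vs E) = 0
u_2(T vs E) = 4
max payoff 4 at {Q,T}

BR_2 = {Q,T}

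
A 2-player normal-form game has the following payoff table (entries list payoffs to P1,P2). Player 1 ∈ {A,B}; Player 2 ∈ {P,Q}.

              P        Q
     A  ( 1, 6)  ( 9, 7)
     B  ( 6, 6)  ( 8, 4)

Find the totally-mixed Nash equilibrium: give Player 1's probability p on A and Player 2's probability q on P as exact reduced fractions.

P1 indiff ⇒ q·1+(1-q)·9 = q·6+(1-q)·8 ⇒ q(-5) = (1-q)(-1) ⇒ q = 1/6
P2 indiff ⇒ p·6+(1-p)·6 = p·7+(1-p)·4 ⇒ p(-1) = (1-p)(-2) ⇒ p = 2/3

P1 mixes 2/3 on A; P2 mixes 1/6 on P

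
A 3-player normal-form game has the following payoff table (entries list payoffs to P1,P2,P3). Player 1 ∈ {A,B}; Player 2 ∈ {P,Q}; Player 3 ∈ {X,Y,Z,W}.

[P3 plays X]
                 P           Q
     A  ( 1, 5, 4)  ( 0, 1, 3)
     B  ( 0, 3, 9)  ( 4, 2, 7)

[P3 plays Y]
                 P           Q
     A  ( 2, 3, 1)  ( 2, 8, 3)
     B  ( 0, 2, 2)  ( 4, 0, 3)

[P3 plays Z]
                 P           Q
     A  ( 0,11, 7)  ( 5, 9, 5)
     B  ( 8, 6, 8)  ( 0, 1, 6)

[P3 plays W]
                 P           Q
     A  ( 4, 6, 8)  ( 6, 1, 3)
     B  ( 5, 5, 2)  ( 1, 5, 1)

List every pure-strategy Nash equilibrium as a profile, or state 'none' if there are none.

(A,P,X): not NE [P3→W gives 8>4]
(A,P,Y): not NE [P2→Q gives 8>3; P3→W gives 8>1]
(A,P,Z): not NE [P1→B gives 8>0; P3→W gives 8>7]
(A,P,W): not NE [P1→B gives 5>4]
(A,Q,X): not NE [P1→B gives 4>0; P2→P gives 5>1; P3→Z gives 5>3]
(A,Q,Y): not NE [P1→B gives 4>2; P3→Z gives 5>3]
(A,Q,Z): not NE [P2→P gives 11>9]
(A,Q,W): not NE [P2→P gives 6>1; P3→Z gives 5>3]
(B,P,X): not NE [P1→A gives 1>0]
(B,P,Y): not NE [P1→A gives 2>0; P3→X gives 9>2]
(B,P,Z): not NE [P3→X gives 9>8]
(B,P,W): not NE [P3→X gives 9>2]
(B,Q,X): not NE [P2→P gives 3>2]
(B,Q,Y): not NE [P2→P gives 2>0; P3→X gives 7>3]
(B,Q,Z): not NE [P1→A gives 5>0; P2→P gives 6>1; P3→X gives 7>6]
(B,Q,W): not NE [P1→A gives 6>1; P3→X gives 7>1]

No pure NE.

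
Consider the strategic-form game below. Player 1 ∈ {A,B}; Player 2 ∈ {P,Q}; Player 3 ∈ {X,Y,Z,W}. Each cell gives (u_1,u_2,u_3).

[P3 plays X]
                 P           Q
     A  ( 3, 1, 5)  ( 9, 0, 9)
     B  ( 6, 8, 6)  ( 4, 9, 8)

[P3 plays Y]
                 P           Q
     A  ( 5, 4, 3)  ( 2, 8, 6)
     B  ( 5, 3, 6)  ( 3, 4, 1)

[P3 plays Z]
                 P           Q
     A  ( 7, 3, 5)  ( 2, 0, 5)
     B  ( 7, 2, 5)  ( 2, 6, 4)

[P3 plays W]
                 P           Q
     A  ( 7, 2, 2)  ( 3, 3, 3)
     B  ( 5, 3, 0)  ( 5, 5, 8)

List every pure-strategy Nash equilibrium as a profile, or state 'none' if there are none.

(A,P,X): not NE [P1→B gives 6>3]
(A,P,Y): not NE [P2→Q gives 8>4; P3→Z gives 5>3]
(A,P,Z): NE
(A,P,W): not NE [P2→Q gives 3>2; P3→Z gives 5>2]
(A,Q,X): not NE [P2→P gives 1>0]
(A,Q,Y): not NE [P1→B gives 3>2; P3→X gives 9>6]
(A,Q,Z): not NE [P2→P gives 3>0; P3→X gives 9>5]
(A,Q,W): not NE [P1→B gives 5>3; P3→X gives 9>3]
(B,P,X): not NE [P2→Q gives 9>8]
(B,P,Y): not NE [P2→Q gives 4>3]
(B,P,Z): not NE [P2→Q gives 6>2; P3→Y gives 6>5]
(B,P,W): not NE [P1→A gives 7>5; P2→Q gives 5>3; P3→Y gives 6>0]
(B,Q,X): not NE [P1→A gives 9>4]
(B,Q,Y): not NE [P3→W gives 8>1]
(B,Q,Z): not NE [P3→W gives 8>4]
(B,Q,W): NE

NE set: (A,P,Z), (B,Q,W)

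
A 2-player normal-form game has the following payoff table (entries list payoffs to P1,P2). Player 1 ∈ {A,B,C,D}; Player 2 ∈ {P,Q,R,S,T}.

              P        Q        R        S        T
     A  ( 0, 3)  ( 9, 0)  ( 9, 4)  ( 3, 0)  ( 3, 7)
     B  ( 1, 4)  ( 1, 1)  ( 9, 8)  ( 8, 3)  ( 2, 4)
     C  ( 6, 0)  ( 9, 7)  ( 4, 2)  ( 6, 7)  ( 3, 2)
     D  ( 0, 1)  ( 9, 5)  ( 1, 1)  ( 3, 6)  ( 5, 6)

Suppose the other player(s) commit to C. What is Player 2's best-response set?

BR_2 = {Q,S}

u_2(P vs C) = 0
u_2(Q vs C) = 7
u_2(R vs C) = 2
u_2(S vs C) = 7
u_2(T vs C) = 2
max payoff 7 at {Q,S}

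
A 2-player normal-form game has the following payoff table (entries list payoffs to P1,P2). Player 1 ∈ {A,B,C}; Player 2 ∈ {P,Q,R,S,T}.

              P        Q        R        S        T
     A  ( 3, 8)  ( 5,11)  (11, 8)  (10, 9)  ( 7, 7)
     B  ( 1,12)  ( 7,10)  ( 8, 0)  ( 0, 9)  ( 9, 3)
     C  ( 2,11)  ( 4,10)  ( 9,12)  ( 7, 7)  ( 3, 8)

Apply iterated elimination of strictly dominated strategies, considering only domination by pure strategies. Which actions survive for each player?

P1 drop C (A beats it: P:3>2 Q:5>4 R:11>9 S:10>7 T:7>3)
P2 drop R (Q beats it: A:11>8 B:10>0)
P2 drop S (Q beats it: A:11>9 B:10>9)
P2 drop T (P beats it: A:8>7 B:12>3)
P1→{A,B} P2→{P,Q}

IESDS → P1:{A,B} P2:{P,Q}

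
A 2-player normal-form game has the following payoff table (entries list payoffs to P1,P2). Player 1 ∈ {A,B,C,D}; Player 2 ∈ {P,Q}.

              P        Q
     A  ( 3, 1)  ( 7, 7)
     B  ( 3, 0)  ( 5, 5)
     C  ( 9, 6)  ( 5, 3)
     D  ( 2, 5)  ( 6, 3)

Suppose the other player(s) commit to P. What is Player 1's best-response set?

u_1(A vs P) = 3
u_1(B vs P) = 3
u_1(C vs P) = 9
u_1(D vs P) = 2
max payoff 9 at {C}

argmax u_1 = {C}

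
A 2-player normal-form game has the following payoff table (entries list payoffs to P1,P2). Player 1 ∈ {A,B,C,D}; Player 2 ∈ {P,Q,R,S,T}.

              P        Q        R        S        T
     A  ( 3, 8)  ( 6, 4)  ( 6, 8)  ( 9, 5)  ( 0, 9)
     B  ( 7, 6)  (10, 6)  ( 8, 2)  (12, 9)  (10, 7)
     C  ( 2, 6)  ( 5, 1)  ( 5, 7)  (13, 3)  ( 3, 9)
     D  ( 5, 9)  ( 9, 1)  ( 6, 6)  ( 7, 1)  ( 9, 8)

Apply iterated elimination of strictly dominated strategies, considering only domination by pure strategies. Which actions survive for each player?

IESDS → P1:{B,C} P2:{S,T}

P1 drop A (B beats it: P:7>3 Q:10>6 R:8>6 S:12>9 T:10>0)
P1 drop D (B beats it: P:7>5 Q:10>9 R:8>6 S:12>7 T:10>9)
P2 drop P (T beats it: B:7>6 C:9>6)
P2 drop Q (S beats it: B:9>6 C:3>1)
P2 drop R (T beats it: B:7>2 C:9>7)
P1→{B,C} P2→{S,T}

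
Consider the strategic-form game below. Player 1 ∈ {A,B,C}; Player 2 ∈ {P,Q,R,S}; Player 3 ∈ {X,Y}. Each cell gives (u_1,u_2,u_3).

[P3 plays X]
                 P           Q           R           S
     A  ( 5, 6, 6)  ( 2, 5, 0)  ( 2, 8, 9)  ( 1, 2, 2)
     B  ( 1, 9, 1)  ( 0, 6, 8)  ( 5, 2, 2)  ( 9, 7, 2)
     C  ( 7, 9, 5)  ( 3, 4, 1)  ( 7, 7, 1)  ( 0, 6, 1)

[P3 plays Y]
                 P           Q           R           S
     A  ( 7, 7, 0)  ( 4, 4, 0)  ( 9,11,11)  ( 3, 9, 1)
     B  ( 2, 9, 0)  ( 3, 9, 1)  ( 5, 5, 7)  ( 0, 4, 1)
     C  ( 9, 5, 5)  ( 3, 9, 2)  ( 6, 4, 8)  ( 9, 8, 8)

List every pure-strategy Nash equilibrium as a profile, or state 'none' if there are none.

(A,P,X): not NE [P1→C gives 7>5; P2→R gives 8>6]
(A,P,Y): not NE [P1→C gives 9>7; P2→R gives 11>7; P3→X gives 6>0]
(A,Q,X): not NE [P1→C gives 3>2; P2→R gives 8>5]
(A,Q,Y): not NE [P2→R gives 11>4]
(A,R,X): not NE [P1→C gives 7>2; P3→Y gives 11>9]
(A,R,Y): NE
(A,S,X): not NE [P1→B gives 9>1; P2→R gives 8>2]
(A,S,Y): not NE [P1→C gives 9>3; P2→R gives 11>9; P3→X gives 2>1]
(B,P,X): not NE [P1→C gives 7>1]
(B,P,Y): not NE [P1→C gives 9>2; P3→X gives 1>0]
(B,Q,X): not NE [P1→C gives 3>0; P2→P gives 9>6]
(B,Q,Y): not NE [P1→A gives 4>3; P3→X gives 8>1]
(B,R,X): not NE [P1→C gives 7>5; P2→P gives 9>2; P3→Y gives 7>2]
(B,R,Y): not NE [P1→A gives 9>5; P2→Q gives 9>5]
(B,S,X): not NE [P2→P gives 9>7]
(B,S,Y): not NE [P1→C gives 9>0; P2→Q gives 9>4; P3→X gives 2>1]
(C,P,X): NE
(C,P,Y): not NE [P2→Q gives 9>5]
(C,Q,X): not NE [P2→P gives 9>4; P3→Y gives 2>1]
(C,Q,Y): not NE [P1→A gives 4>3]
(C,R,X): not NE [P2→P gives 9>7; P3→Y gives 8>1]
(C,R,Y): not NE [P1→A gives 9>6; P2→Q gives 9>4]
(C,S,X): not NE [P1→B gives 9>0; P2→P gives 9>6; P3→Y gives 8>1]
(C,S,Y): not NE [P2→Q gives 9>8]

PSNE = {(A,R,Y), (C,P,X)}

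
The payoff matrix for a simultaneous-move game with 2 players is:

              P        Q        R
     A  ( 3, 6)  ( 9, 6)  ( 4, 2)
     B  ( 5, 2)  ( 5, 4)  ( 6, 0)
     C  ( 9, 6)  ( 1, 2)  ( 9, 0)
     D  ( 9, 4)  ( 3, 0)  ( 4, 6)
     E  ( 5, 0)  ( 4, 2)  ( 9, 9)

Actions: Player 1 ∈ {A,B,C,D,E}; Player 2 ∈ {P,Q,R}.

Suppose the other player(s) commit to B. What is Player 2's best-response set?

P2 best: {Q}

u_2(P vs B) = 2
u_2(Q vs B) = 4
u_2(R vs B) = 0
max payoff 4 at {Q}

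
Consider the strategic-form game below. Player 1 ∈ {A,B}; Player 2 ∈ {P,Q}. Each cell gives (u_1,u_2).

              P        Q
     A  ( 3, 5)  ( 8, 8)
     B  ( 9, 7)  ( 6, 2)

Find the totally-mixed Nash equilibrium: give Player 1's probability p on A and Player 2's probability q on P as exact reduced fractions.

P1 indiff ⇒ q·3+(1-q)·8 = q·9+(1-q)·6 ⇒ q(-6) = (1-q)(-2) ⇒ q = 1/4
P2 indiff ⇒ p·5+(1-p)·7 = p·8+(1-p)·2 ⇒ p(-3) = (1-p)(-5) ⇒ p = 5/8

(p,q) = (5/8, 1/4)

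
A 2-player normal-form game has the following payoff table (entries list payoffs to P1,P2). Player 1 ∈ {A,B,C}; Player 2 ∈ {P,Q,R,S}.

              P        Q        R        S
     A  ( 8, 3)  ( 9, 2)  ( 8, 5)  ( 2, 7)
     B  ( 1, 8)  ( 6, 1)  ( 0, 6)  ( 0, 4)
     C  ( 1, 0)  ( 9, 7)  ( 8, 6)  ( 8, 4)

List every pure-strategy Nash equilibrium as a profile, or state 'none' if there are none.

NE set: (C,Q)

(A,P): not NE [P2→S gives 7>3]
(A,Q): not NE [P2→S gives 7>2]
(A,R): not NE [P2→S gives 7>5]
(A,S): not NE [P1→C gives 8>2]
(B,P): not NE [P1→A gives 8>1]
(B,Q): not NE [P1→C gives 9>6; P2→P gives 8>1]
(B,R): not NE [P1→C gives 8>0; P2→P gives 8>6]
(B,S): not NE [P1→C gives 8>0; P2→P gives 8>4]
(C,P): not NE [P1→A gives 8>1; P2→Q gives 7>0]
(C,Q): NE
(C,R): not NE [P2→Q gives 7>6]
(C,S): not NE [P2→Q gives 7>4]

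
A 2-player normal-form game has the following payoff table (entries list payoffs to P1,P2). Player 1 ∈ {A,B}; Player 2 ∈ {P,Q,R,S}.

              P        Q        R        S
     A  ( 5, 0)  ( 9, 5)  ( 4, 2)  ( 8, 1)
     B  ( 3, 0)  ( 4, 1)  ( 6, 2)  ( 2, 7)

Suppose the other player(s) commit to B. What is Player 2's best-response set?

BR_2 = {S}

u_2(P vs B) = 0
u_2(Q vs B) = 1
u_2(R vs B) = 2
u_2(S vs B) = 7
max payoff 7 at {S}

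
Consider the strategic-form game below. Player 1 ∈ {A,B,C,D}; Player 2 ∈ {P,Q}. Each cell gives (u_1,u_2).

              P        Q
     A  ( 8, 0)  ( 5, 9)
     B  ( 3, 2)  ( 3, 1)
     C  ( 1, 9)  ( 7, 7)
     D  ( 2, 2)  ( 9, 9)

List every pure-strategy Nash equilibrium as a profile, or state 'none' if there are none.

(A,P): not NE [P2→Q gives 9>0]
(A,Q): not NE [P1→D gives 9>5]
(B,P): not NE [P1→A gives 8>3]
(B,Q): not NE [P1→D gives 9>3; P2→P gives 2>1]
(C,P): not NE [P1→A gives 8>1]
(C,Q): not NE [P1→D gives 9>7; P2→P gives 9>7]
(D,P): not NE [P1→A gives 8>2; P2→Q gives 9>2]
(D,Q): NE

Nash profiles: (D,Q)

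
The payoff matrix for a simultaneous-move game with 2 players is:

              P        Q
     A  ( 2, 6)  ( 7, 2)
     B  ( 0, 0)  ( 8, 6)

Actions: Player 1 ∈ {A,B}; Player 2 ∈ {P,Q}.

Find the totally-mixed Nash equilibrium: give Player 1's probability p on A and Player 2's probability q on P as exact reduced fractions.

P1 indiff ⇒ q·2+(1-q)·7 = q·0+(1-q)·8 ⇒ q(2) = (1-q)(1) ⇒ q = 1/3
P2 indiff ⇒ p·6+(1-p)·0 = p·2+(1-p)·6 ⇒ p(4) = (1-p)(6) ⇒ p = 3/5

P1 mixes 3/5 on A; P2 mixes 1/3 on P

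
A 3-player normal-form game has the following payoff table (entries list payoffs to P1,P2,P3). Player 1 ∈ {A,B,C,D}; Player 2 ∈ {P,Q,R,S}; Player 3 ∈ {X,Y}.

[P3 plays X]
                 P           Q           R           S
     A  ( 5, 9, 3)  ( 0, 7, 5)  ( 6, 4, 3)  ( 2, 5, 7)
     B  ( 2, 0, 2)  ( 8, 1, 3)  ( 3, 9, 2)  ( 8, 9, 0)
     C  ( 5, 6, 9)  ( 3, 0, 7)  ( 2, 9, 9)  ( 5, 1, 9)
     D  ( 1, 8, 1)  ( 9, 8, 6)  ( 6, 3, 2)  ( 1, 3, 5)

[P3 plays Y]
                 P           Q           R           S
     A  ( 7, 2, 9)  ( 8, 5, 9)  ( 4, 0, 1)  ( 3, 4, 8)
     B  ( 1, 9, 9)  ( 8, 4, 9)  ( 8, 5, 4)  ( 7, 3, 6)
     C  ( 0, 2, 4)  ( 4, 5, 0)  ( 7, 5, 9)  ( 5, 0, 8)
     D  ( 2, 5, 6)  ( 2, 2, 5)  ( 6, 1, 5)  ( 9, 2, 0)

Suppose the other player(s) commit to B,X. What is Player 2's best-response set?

u_2(P vs B,X) = 0
u_2(Q vs B,X) = 1
u_2(R vs B,X) = 9
u_2(S vs B,X) = 9
max payoff 9 at {R,S}

argmax u_2 = {R,S}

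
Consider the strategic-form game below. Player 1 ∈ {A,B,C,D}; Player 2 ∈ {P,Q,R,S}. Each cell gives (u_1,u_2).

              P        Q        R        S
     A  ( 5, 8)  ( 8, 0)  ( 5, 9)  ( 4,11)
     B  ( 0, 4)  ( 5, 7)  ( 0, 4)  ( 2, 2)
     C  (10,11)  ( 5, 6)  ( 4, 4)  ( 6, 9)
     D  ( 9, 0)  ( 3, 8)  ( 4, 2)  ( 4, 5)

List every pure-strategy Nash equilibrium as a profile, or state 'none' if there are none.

(A,P): not NE [P1→C gives 10>5; P2→S gives 11>8]
(A,Q): not NE [P2→S gives 11>0]
(A,R): not NE [P2→S gives 11>9]
(A,S): not NE [P1→C gives 6>4]
(B,P): not NE [P1→C gives 10>0; P2→Q gives 7>4]
(B,Q): not NE [P1→A gives 8>5]
(B,R): not NE [P1→A gives 5>0; P2→Q gives 7>4]
(B,S): not NE [P1→C gives 6>2; P2→Q gives 7>2]
(C,P): NE
(C,Q): not NE [P1→A gives 8>5; P2→P gives 11>6]
(C,R): not NE [P1→A gives 5>4; P2→P gives 11>4]
(C,S): not NE [P2→P gives 11>9]
(D,P): not NE [P1→C gives 10>9; P2→Q gives 8>0]
(D,Q): not NE [P1→A gives 8>3]
(D,R): not NE [P1→A gives 5>4; P2→Q gives 8>2]
(D,S): not NE [P1→C gives 6>4; P2→Q gives 8>5]

PSNE = {(C,P)}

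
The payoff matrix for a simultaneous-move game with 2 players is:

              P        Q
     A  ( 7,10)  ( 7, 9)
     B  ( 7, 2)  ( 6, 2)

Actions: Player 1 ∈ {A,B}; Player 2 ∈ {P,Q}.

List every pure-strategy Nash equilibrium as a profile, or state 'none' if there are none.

NE set: (A,P), (B,P)

(A,P): NE
(A,Q): not NE [P2→P gives 10>9]
(B,P): NE
(B,Q): not NE [P1→A gives 7>6]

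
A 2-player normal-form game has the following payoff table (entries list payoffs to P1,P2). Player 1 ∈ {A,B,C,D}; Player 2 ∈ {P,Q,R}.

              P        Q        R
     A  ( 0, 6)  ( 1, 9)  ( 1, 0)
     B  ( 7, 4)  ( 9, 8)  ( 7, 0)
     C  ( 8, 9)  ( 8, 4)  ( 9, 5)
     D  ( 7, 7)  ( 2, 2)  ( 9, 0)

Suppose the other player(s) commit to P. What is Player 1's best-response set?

P1 best: {C}

u_1(A vs P) = 0
u_1(B vs P) = 7
u_1(C vs P) = 8
u_1(D vs P) = 7
max payoff 8 at {C}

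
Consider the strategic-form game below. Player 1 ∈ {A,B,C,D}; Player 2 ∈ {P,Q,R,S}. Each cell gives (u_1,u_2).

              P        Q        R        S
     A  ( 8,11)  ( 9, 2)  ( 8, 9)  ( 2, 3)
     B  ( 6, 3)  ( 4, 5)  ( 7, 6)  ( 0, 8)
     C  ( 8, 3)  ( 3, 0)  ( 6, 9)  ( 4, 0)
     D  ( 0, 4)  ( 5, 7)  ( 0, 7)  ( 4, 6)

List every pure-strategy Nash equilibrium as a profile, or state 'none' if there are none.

(A,P): NE
(A,Q): not NE [P2→P gives 11>2]
(A,R): not NE [P2→P gives 11>9]
(A,S): not NE [P1→D gives 4>2; P2→P gives 11>3]
(B,P): not NE [P1→C gives 8>6; P2→S gives 8>3]
(B,Q): not NE [P1→A gives 9>4; P2→S gives 8>5]
(B,R): not NE [P1→A gives 8>7; P2→S gives 8>6]
(B,S): not NE [P1→D gives 4>0]
(C,P): not NE [P2→R gives 9>3]
(C,Q): not NE [P1→A gives 9>3; P2→R gives 9>0]
(C,R): not NE [P1→A gives 8>6]
(C,S): not NE [P2→R gives 9>0]
(D,P): not NE [P1→C gives 8>0; P2→R gives 7>4]
(D,Q): not NE [P1→A gives 9>5]
(D,R): not NE [P1→A gives 8>0]
(D,S): not NE [P2→R gives 7>6]

PSNE = {(A,P)}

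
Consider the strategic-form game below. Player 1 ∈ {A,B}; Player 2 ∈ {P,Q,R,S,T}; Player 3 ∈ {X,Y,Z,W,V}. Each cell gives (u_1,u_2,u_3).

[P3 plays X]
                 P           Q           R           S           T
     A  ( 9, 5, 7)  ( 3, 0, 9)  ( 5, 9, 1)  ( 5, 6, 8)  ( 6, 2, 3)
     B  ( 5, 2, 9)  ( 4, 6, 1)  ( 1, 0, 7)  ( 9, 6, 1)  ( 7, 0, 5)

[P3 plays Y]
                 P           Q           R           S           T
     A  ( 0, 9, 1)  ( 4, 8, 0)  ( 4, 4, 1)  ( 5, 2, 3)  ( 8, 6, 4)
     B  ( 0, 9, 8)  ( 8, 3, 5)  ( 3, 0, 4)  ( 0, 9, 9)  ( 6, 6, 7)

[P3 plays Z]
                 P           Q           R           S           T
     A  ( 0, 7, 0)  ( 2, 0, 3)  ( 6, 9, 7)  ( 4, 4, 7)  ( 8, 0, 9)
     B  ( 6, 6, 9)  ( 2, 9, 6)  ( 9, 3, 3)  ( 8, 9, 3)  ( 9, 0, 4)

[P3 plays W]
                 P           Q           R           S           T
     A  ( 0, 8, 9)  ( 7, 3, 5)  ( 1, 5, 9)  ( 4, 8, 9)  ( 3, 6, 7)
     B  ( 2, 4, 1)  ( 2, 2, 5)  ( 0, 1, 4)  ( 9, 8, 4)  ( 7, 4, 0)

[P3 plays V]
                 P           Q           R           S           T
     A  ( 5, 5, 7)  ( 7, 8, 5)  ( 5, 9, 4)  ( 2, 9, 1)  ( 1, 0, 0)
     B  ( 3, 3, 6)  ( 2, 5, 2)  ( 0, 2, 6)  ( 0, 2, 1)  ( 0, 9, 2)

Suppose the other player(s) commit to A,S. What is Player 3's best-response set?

BR_3 = {W}

u_3(X vs A,S) = 8
u_3(Y vs A,S) = 3
u_3(Z vs A,S) = 7
u_3(W vs A,S) = 9
u_3(V vs A,S) = 1
max payoff 9 at {W}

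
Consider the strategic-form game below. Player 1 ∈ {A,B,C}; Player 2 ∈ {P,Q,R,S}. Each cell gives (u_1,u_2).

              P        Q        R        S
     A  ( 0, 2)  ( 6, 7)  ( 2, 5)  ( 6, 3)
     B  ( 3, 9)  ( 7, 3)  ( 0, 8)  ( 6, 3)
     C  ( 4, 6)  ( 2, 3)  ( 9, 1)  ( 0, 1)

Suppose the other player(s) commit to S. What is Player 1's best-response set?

u_1(A vs S) = 6
u_1(B vs S) = 6
u_1(C vs S) = 0
max payoff 6 at {A,B}

argmax u_1 = {A,B}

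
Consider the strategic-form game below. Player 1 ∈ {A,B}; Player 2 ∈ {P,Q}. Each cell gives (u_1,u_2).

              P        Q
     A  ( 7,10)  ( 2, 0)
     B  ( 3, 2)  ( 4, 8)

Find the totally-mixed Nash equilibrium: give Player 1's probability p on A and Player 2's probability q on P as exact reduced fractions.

p=3/8, q=1/3

P1 indiff ⇒ q·7+(1-q)·2 = q·3+(1-q)·4 ⇒ q(4) = (1-q)(2) ⇒ q = 1/3
P2 indiff ⇒ p·10+(1-p)·2 = p·0+(1-p)·8 ⇒ p(10) = (1-p)(6) ⇒ p = 3/8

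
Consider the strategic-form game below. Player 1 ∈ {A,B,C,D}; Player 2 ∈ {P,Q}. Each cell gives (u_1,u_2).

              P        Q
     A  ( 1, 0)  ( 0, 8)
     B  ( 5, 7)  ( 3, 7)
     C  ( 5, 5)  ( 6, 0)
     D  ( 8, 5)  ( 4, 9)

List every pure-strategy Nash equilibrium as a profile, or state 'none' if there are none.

(A,P): not NE [P1→D gives 8>1; P2→Q gives 8>0]
(A,Q): not NE [P1→C gives 6>0]
(B,P): not NE [P1→D gives 8>5]
(B,Q): not NE [P1→C gives 6>3]
(C,P): not NE [P1→D gives 8>5]
(C,Q): not NE [P2→P gives 5>0]
(D,P): not NE [P2→Q gives 9>5]
(D,Q): not NE [P1→C gives 6>4]

No pure NE.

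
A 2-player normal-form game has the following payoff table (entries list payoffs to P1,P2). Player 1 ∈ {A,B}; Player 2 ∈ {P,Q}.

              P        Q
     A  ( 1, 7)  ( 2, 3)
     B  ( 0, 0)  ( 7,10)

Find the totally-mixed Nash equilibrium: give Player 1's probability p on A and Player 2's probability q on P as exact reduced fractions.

P1 indiff ⇒ q·1+(1-q)·2 = q·0+(1-q)·7 ⇒ q(1) = (1-q)(5) ⇒ q = 5/6
P2 indiff ⇒ p·7+(1-p)·0 = p·3+(1-p)·10 ⇒ p(4) = (1-p)(10) ⇒ p = 5/7

P1 mixes 5/7 on A; P2 mixes 5/6 on P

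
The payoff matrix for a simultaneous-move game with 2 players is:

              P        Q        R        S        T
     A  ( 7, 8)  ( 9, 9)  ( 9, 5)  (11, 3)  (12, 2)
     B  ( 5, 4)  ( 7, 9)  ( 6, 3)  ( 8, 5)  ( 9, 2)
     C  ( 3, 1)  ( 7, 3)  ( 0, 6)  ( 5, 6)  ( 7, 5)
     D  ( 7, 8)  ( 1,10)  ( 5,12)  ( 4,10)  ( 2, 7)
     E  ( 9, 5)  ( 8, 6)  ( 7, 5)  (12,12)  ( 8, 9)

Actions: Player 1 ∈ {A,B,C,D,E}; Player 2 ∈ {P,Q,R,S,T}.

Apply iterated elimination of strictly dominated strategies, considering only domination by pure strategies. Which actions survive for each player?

P1 drop B (A beats it: P:7>5 Q:9>7 R:9>6 S:11>8 T:12>9)
P1 drop C (A beats it: P:7>3 Q:9>7 R:9>0 S:11>5 T:12>7)
P1 drop D (E beats it: P:9>7 Q:8>1 R:7>5 S:12>4 T:8>2)
P2 drop P (Q beats it: A:9>8 E:6>5)
P2 drop R (Q beats it: A:9>5 E:6>5)
P2 drop T (S beats it: A:3>2 E:12>9)
P1→{A,E} P2→{Q,S}

Remaining: P1:{A,E} P2:{Q,S}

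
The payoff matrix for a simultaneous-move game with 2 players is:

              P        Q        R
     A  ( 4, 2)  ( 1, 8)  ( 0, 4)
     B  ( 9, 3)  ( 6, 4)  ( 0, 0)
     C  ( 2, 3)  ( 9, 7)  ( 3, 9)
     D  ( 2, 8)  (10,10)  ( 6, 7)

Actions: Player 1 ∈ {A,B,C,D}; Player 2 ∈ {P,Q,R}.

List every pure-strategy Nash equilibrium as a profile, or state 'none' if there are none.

(A,P): not NE [P1→B gives 9>4; P2→Q gives 8>2]
(A,Q): not NE [P1→D gives 10>1]
(A,R): not NE [P1→D gives 6>0; P2→Q gives 8>4]
(B,P): not NE [P2→Q gives 4>3]
(B,Q): not NE [P1→D gives 10>6]
(B,R): not NE [P1→D gives 6>0; P2→Q gives 4>0]
(C,P): not NE [P1→B gives 9>2; P2→R gives 9>3]
(C,Q): not NE [P1→D gives 10>9; P2→R gives 9>7]
(C,R): not NE [P1→D gives 6>3]
(D,P): not NE [P1→B gives 9>2; P2→Q gives 10>8]
(D,Q): NE
(D,R): not NE [P2→Q gives 10>7]

Nash profiles: (D,Q)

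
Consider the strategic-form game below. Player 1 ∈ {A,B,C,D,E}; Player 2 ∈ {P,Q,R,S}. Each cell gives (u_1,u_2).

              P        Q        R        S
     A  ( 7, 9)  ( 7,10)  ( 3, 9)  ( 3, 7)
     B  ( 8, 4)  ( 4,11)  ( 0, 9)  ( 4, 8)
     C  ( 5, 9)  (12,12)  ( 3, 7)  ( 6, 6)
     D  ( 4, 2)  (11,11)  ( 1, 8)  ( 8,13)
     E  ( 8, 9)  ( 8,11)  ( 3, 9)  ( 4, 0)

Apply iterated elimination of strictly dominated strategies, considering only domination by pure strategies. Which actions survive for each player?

IESDS → P1:{C,D} P2:{Q,S}

P2 drop P (Q beats it: A:10>9 B:11>4 C:12>9 D:11>2 E:11>9)
P1 drop B (C beats it: Q:12>4 R:3>0 S:6>4)
P2 drop R (Q beats it: A:10>9 C:12>7 D:11>8 E:11>9)
P1 drop A (C beats it: Q:12>7 S:6>3)
P1 drop E (C beats it: Q:12>8 S:6>4)
P1→{C,D} P2→{Q,S}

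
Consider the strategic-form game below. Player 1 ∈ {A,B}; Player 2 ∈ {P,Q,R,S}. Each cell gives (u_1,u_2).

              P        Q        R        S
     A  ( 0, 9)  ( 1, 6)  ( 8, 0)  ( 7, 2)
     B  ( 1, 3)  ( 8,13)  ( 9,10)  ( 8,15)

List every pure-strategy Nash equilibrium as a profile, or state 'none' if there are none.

PSNE = {(B,S)}

(A,P): not NE [P1→B gives 1>0]
(A,Q): not NE [P1→B gives 8>1; P2→P gives 9>6]
(A,R): not NE [P1→B gives 9>8; P2→P gives 9>0]
(A,S): not NE [P1→B gives 8>7; P2→P gives 9>2]
(B,P): not NE [P2→S gives 15>3]
(B,Q): not NE [P2→S gives 15>13]
(B,R): not NE [P2→S gives 15>10]
(B,S): NE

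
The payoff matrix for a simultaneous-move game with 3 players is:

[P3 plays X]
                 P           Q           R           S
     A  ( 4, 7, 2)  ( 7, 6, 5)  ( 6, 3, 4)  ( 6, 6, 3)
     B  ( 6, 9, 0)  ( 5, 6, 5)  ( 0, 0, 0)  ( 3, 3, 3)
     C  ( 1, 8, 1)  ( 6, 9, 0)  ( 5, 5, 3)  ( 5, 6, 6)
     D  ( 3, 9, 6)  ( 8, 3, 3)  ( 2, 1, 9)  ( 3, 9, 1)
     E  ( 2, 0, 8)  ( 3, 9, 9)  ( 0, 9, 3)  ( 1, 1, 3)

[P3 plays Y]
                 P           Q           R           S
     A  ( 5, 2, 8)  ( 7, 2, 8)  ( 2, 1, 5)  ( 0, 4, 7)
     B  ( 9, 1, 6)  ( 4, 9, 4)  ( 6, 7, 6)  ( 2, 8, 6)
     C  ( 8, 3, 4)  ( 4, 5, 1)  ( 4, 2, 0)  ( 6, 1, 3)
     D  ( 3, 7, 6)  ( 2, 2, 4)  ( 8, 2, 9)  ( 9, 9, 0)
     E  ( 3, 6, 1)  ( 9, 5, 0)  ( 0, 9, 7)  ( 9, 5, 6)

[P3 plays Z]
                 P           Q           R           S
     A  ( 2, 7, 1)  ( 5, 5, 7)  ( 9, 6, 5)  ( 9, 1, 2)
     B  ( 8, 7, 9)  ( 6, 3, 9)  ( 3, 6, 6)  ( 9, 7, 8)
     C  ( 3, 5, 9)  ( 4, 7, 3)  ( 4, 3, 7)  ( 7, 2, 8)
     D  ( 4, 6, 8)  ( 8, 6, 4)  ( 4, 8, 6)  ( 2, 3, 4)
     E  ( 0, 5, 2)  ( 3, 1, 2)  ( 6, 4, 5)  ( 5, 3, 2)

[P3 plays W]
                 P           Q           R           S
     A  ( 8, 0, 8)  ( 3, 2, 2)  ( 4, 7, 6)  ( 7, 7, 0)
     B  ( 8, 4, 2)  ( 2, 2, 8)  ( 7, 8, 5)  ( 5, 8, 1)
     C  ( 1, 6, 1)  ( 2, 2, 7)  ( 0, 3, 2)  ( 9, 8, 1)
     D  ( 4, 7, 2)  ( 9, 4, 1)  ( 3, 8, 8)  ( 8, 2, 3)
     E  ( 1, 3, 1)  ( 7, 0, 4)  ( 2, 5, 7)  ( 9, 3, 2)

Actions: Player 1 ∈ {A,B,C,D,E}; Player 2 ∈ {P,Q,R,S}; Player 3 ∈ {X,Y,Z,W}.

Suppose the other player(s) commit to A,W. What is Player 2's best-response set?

P2 best: {R,S}

u_2(P vs A,W) = 0
u_2(Q vs A,W) = 2
u_2(R vs A,W) = 7
u_2(S vs A,W) = 7
max payoff 7 at {R,S}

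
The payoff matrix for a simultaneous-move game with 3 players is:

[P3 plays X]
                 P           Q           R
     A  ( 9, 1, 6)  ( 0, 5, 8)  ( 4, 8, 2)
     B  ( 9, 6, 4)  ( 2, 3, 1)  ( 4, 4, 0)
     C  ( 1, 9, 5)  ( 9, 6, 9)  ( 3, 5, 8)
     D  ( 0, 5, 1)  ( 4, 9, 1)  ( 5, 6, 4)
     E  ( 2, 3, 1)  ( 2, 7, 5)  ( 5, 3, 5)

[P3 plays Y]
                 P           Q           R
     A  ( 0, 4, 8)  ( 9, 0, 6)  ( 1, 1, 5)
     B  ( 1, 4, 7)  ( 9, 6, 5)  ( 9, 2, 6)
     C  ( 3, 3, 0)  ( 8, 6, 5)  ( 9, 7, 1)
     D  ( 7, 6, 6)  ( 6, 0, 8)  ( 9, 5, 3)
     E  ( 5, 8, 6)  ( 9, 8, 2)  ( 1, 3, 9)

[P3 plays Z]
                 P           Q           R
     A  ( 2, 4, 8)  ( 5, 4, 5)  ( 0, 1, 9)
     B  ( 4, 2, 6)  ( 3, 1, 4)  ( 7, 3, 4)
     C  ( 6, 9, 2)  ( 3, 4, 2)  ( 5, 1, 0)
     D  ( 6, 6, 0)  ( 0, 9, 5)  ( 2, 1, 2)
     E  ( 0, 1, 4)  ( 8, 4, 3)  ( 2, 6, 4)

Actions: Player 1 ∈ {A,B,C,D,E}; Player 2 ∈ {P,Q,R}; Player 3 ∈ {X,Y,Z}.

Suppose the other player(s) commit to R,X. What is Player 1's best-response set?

u_1(A vs R,X) = 4
u_1(B vs R,X) = 4
u_1(C vs R,X) = 3
u_1(D vs R,X) = 5
u_1(E vs R,X) = 5
max payoff 5 at {D,E}

argmax u_1 = {D,E}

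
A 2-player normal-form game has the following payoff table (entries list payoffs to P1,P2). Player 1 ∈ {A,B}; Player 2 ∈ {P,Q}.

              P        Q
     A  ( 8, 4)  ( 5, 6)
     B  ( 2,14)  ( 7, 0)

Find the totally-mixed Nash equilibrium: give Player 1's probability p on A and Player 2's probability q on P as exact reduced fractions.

P1 indiff ⇒ q·8+(1-q)·5 = q·2+(1-q)·7 ⇒ q(6) = (1-q)(2) ⇒ q = 1/4
P2 indiff ⇒ p·4+(1-p)·14 = p·6+(1-p)·0 ⇒ p(-2) = (1-p)(-14) ⇒ p = 7/8

p=7/8, q=1/4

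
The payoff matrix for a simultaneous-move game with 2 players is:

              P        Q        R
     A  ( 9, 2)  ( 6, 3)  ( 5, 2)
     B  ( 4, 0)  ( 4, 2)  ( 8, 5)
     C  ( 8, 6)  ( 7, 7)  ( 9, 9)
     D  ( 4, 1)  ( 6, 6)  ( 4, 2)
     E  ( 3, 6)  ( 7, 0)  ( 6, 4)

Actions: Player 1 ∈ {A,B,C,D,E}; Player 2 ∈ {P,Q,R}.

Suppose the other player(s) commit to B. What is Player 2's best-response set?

BR_2 = {R}

u_2(P vs B) = 0
u_2(Q vs B) = 2
u_2(R vs B) = 5
max payoff 5 at {R}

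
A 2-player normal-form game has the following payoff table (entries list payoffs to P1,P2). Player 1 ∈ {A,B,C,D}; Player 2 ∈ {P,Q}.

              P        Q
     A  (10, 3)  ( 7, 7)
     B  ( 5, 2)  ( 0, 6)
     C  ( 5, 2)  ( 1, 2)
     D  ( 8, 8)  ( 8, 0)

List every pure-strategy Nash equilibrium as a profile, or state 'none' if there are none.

(A,P): not NE [P2→Q gives 7>3]
(A,Q): not NE [P1→D gives 8>7]
(B,P): not NE [P1→A gives 10>5; P2→Q gives 6>2]
(B,Q): not NE [P1→D gives 8>0]
(C,P): not NE [P1→A gives 10>5]
(C,Q): not NE [P1→D gives 8>1]
(D,P): not NE [P1→A gives 10>8]
(D,Q): not NE [P2→P gives 8>0]

Equilibria: none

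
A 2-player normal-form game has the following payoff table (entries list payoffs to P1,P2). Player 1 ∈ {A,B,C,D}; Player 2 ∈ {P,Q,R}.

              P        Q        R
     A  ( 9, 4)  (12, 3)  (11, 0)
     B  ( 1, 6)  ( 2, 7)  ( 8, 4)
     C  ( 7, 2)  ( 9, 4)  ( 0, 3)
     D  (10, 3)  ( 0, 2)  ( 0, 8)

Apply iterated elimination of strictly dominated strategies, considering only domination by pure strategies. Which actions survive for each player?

IESDS → P1:{A,D} P2:{P,R}

P1 drop B (A beats it: P:9>1 Q:12>2 R:11>8)
P1 drop C (A beats it: P:9>7 Q:12>9 R:11>0)
P2 drop Q (P beats it: A:4>3 D:3>2)
P1→{A,D} P2→{P,R}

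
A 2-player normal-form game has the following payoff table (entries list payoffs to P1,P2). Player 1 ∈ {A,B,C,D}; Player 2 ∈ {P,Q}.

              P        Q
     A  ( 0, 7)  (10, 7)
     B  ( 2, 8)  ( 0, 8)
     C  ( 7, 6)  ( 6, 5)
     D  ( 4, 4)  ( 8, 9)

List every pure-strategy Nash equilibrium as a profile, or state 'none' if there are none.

(A,P): not NE [P1→C gives 7>0]
(A,Q): NE
(B,P): not NE [P1→C gives 7>2]
(B,Q): not NE [P1→A gives 10>0]
(C,P): NE
(C,Q): not NE [P1→A gives 10>6; P2→P gives 6>5]
(D,P): not NE [P1→C gives 7>4; P2→Q gives 9>4]
(D,Q): not NE [P1→A gives 10>8]

Nash profiles: (A,Q), (C,P)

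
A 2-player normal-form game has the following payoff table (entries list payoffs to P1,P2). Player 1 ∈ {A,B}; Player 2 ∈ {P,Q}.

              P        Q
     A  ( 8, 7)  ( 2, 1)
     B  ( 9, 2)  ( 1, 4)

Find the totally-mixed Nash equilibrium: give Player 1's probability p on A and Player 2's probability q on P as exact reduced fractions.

P1 mixes 1/4 on A; P2 mixes 1/2 on P

P1 indiff ⇒ q·8+(1-q)·2 = q·9+(1-q)·1 ⇒ q(-1) = (1-q)(-1) ⇒ q = 1/2
P2 indiff ⇒ p·7+(1-p)·2 = p·1+(1-p)·4 ⇒ p(6) = (1-p)(2) ⇒ p = 1/4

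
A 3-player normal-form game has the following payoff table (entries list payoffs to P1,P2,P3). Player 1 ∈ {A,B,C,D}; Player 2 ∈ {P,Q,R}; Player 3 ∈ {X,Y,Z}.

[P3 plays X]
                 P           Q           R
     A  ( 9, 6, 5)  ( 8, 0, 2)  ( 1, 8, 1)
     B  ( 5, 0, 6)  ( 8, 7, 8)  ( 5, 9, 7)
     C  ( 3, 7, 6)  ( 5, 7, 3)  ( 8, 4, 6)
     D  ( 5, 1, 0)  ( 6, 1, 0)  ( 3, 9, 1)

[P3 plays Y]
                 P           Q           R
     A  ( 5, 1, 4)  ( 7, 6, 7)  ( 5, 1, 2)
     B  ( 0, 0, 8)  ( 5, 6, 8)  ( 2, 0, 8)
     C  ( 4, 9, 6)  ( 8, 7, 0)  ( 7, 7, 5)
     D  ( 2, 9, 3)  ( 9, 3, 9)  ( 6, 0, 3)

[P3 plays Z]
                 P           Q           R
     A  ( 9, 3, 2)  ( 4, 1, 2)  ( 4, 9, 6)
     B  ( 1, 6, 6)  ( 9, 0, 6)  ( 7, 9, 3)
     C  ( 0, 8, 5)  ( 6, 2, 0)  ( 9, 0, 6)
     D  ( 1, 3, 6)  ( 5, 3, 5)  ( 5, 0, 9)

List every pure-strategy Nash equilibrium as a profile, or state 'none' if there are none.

Equilibria: none

(A,P,X): not NE [P2→R gives 8>6]
(A,P,Y): not NE [P2→Q gives 6>1; P3→X gives 5>4]
(A,P,Z): not NE [P2→R gives 9>3; P3→X gives 5>2]
(A,Q,X): not NE [P2→R gives 8>0; P3→Y gives 7>2]
(A,Q,Y): not NE [P1→D gives 9>7]
(A,Q,Z): not NE [P1→B gives 9>4; P2→R gives 9>1; P3→Y gives 7>2]
(A,R,X): not NE [P1→C gives 8>1; P3→Z gives 6>1]
(A,R,Y): not NE [P1→C gives 7>5; P2→Q gives 6>1; P3→Z gives 6>2]
(A,R,Z): not NE [P1→C gives 9>4]
(B,P,X): not NE [P1→A gives 9>5; P2→R gives 9>0; P3→Y gives 8>6]
(B,P,Y): not NE [P1→A gives 5>0; P2→Q gives 6>0]
(B,P,Z): not NE [P1→A gives 9>1; P2→R gives 9>6; P3→Y gives 8>6]
(B,Q,X): not NE [P2→R gives 9>7]
(B,Q,Y): not NE [P1→D gives 9>5]
(B,Q,Z): not NE [P2→R gives 9>0; P3→Y gives 8>6]
(B,R,X): not NE [P1→C gives 8>5; P3→Y gives 8>7]
(B,R,Y): not NE [P1→C gives 7>2; P2→Q gives 6>0]
(B,R,Z): not NE [P1→C gives 9>7; P3→Y gives 8>3]
(C,P,X): not NE [P1→A gives 9>3]
(C,P,Y): not NE [P1→A gives 5>4]
(C,P,Z): not NE [P1→A gives 9>0; P3→Y gives 6>5]
(C,Q,X): not NE [P1→B gives 8>5]
(C,Q,Y): not NE [P1→D gives 9>8; P2→P gives 9>7; P3→X gives 3>0]
(C,Q,Z): not NE [P1→B gives 9>6; P2→P gives 8>2; P3→X gives 3>0]
(C,R,X): not NE [P2→Q gives 7>4]
(C,R,Y): not NE [P2→P gives 9>7; P3→Z gives 6>5]
(C,R,Z): not NE [P2→P gives 8>0]
(D,P,X): not NE [P1→A gives 9>5; P2→R gives 9>1; P3→Z gives 6>0]
(D,P,Y): not NE [P1→A gives 5>2; P3→Z gives 6>3]
(D,P,Z): not NE [P1→A gives 9>1]
(D,Q,X): not NE [P1→B gives 8>6; P2→R gives 9>1; P3→Y gives 9>0]
(D,Q,Y): not NE [P2→P gives 9>3]
(D,Q,Z): not NE [P1→B gives 9>5; P3→Y gives 9>5]
(D,R,X): not NE [P1→C gives 8>3; P3→Z gives 9>1]
(D,R,Y): not NE [P1→C gives 7>6; P2→P gives 9>0; P3→Z gives 9>3]
(D,R,Z): not NE [P1→C gives 9>5; P2→Q gives 3>0]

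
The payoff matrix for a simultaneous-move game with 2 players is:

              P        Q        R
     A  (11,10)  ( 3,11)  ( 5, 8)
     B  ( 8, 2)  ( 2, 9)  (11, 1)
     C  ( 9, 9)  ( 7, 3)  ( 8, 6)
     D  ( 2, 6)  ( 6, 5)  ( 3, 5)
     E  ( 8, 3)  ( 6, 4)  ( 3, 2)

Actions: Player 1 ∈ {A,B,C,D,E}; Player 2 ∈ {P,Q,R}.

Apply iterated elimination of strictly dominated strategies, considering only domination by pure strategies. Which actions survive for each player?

P1 drop D (C beats it: P:9>2 Q:7>6 R:8>3)
P1 drop E (C beats it: P:9>8 Q:7>6 R:8>3)
P2 drop R (P beats it: A:10>8 B:2>1 C:9>6)
P1 drop B (A beats it: P:11>8 Q:3>2)
P1→{A,C} P2→{P,Q}

Survivors P1:{A,C} P2:{P,Q}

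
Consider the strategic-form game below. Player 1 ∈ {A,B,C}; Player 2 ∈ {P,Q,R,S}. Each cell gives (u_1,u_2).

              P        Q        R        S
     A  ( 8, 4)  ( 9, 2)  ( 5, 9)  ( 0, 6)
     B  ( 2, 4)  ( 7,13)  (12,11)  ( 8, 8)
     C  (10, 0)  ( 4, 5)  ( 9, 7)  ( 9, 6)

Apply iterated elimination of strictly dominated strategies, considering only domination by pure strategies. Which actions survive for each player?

P2 drop P (R beats it: A:9>4 B:11>4 C:7>0)
P2 drop S (R beats it: A:9>6 B:11>8 C:7>6)
P1 drop C (B beats it: Q:7>4 R:12>9)
P1→{A,B} P2→{Q,R}

IESDS → P1:{A,B} P2:{Q,R}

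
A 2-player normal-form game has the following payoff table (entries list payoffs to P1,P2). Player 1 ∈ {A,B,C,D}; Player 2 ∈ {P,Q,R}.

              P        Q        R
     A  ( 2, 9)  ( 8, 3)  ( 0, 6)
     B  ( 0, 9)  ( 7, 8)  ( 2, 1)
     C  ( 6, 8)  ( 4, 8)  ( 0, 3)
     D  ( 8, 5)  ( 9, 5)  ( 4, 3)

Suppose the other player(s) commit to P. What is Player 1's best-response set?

u_1(A vs P) = 2
u_1(B vs P) = 0
u_1(C vs P) = 6
u_1(D vs P) = 8
max payoff 8 at {D}

argmax u_1 = {D}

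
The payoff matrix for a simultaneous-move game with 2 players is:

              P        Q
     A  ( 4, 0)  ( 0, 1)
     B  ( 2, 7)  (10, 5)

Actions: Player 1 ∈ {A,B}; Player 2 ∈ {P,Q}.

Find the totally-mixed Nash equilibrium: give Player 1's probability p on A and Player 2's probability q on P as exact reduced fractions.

p=2/3, q=5/6

P1 indiff ⇒ q·4+(1-q)·0 = q·2+(1-q)·10 ⇒ q(2) = (1-q)(10) ⇒ q = 5/6
P2 indiff ⇒ p·0+(1-p)·7 = p·1+(1-p)·5 ⇒ p(-1) = (1-p)(-2) ⇒ p = 2/3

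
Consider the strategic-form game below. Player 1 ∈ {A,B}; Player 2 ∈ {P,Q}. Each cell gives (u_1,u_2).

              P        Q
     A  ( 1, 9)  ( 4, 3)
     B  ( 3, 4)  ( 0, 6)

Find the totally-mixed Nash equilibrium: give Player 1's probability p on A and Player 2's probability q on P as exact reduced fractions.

p=1/4, q=2/3

P1 indiff ⇒ q·1+(1-q)·4 = q·3+(1-q)·0 ⇒ q(-2) = (1-q)(-4) ⇒ q = 2/3
P2 indiff ⇒ p·9+(1-p)·4 = p·3+(1-p)·6 ⇒ p(6) = (1-p)(2) ⇒ p = 1/4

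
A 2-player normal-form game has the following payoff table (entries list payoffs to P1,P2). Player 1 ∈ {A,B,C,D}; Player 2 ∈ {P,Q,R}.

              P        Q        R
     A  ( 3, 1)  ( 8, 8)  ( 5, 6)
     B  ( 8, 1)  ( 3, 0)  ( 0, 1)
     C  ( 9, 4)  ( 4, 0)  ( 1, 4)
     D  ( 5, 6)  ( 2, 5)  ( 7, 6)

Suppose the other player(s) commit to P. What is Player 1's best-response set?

P1 best: {C}

u_1(A vs P) = 3
u_1(B vs P) = 8
u_1(C vs P) = 9
u_1(D vs P) = 5
max payoff 9 at {C}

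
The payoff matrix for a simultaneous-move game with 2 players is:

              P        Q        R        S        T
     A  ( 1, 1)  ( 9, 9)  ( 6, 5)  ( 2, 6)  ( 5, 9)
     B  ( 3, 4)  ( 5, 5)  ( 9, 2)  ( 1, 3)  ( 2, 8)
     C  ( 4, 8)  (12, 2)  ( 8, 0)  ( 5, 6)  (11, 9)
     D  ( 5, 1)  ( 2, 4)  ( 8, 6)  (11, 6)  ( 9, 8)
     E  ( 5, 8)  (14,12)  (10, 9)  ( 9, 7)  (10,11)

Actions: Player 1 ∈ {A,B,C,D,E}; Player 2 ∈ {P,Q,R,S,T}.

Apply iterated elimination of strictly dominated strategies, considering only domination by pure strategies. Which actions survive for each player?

P1 drop A (C beats it: P:4>1 Q:12>9 R:8>6 S:5>2 T:11>5)
P1 drop B (E beats it: P:5>3 Q:14>5 R:10>9 S:9>1 T:10>2)
P2 drop P (T beats it: C:9>8 D:8>1 E:11>8)
P2 drop R (T beats it: C:9>0 D:8>6 E:11>9)
P2 drop S (T beats it: C:9>6 D:8>6 E:11>7)
P1 drop D (C beats it: Q:12>2 T:11>9)
P1→{C,E} P2→{Q,T}

Remaining: P1:{C,E} P2:{Q,T}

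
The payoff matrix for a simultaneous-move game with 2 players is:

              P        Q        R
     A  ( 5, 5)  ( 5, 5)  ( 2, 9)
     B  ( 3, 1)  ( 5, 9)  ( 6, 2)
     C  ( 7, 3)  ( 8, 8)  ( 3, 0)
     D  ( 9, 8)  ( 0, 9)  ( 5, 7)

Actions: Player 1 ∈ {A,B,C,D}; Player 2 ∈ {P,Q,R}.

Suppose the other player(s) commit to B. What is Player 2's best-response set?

u_2(P vs B) = 1
u_2(Q vs B) = 9
u_2(R vs B) = 2
max payoff 9 at {Q}

BR_2 = {Q}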